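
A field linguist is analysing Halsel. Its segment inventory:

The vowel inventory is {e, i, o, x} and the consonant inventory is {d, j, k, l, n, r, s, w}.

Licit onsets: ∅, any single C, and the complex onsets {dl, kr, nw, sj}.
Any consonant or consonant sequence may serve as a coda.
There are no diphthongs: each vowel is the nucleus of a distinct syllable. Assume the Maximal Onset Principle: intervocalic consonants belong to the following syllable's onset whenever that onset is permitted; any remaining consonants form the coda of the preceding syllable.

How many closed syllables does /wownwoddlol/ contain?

The vowels are o, o, o — 3 nuclei, so 3 syllables.
V1 /o/ – V2 /o/: cluster /wnw/ — the longest permitted-onset suffix is /nw/; onset = /nw/, preceding coda = /w/.
V2 /o/ – V3 /o/: /ddl/ splits as /d/ + /dl/ (/dl/ is the longest suffix that is a licit onset).
Syllabification: wow.nwod.dlol.
Classifying each syllable: /wow/ (closed), /nwod/ (closed), /dlol/ (closed).
Closed syllables: 3.

3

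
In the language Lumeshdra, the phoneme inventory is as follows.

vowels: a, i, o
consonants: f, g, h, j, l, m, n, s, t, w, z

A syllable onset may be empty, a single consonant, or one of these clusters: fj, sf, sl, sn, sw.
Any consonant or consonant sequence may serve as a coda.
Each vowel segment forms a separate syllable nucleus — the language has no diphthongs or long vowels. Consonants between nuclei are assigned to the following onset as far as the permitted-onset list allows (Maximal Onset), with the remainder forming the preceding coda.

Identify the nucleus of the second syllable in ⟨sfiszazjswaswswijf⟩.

a

The vowels are i, a, a, i — 4 nuclei, so 4 syllables.
The second nucleus (vowel 2 from the left) is /a/.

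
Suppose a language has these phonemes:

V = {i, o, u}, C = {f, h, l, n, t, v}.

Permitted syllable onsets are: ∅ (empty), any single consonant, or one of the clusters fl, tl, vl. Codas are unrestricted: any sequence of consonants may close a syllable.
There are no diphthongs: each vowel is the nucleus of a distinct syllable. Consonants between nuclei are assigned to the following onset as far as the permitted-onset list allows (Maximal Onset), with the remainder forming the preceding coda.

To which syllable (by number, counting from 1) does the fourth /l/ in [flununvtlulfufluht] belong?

5

Vowels present: u, u, u, u, u; each is a nucleus, giving 5 syllables.
Between /u/ (V1) and /u/ (V2): /n/ is a single consonant, so it becomes the next onset.
Between /u/ (V2) and /u/ (V3): /nvtl/ — longest licit onset from the right is /tl/, leaving /nv/ as coda.
Between /u/ (V3) and /u/ (V4): /lf/ splits as /l/ + /f/ (/f/ is the longest suffix that is a licit onset).
Between /u/ (V4) and /u/ (V5): /fl/ — entire cluster is a permitted onset → onset /fl/, coda ∅.
Result: flu.nunv.tlul.fu.fluht.
The fourth /l/ is in the onset of syllable 5 (/fluht/).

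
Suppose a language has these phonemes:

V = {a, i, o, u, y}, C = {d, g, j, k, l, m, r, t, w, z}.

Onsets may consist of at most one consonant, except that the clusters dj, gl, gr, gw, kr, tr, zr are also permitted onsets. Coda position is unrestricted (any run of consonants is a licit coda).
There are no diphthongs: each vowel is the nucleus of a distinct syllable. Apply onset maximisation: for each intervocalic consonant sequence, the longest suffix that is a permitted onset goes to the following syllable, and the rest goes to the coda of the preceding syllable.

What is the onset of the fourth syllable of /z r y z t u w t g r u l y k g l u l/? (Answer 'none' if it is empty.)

Vowels present: y, u, u, y, u; each is a nucleus, giving 5 syllables.
V1 /y/ – V2 /u/: /zt/ splits as /z/ + /t/ (/t/ is the longest suffix that is a licit onset).
V2 /u/ – V3 /u/: /wtgr/; trying suffixes from longest down, /gr/ is the first permitted one, so coda /wt/ | onset /gr/.
V3 /u/ – V4 /y/: just /l/ — single C goes to the following onset.
V4 /y/ – V5 /u/: /kgl/ — longest licit onset from the right is /gl/, leaving /k/ as coda.
So the parse is zryz.tuwt.gru.lyk.glul.
Syllable 4 is /lyk/: onset /l/, nucleus /y/, coda /k/.

l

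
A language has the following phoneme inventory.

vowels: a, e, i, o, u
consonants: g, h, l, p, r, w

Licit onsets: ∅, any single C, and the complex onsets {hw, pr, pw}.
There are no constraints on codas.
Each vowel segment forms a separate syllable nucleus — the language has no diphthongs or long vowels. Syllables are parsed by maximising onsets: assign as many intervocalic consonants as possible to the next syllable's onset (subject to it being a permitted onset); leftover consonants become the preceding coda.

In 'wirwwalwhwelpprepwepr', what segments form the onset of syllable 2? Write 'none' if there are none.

w

Nuclei (vowels): i, a, e, e, e → 5 syllables.
Between /i/ (V1) and /a/ (V2): cluster /rww/ — the longest permitted-onset suffix is /w/; onset = /w/, preceding coda = /rw/.
Between /a/ (V2) and /e/ (V3): cluster /lwhw/ — the longest permitted-onset suffix is /hw/; onset = /hw/, preceding coda = /lw/.
Between /e/ (V3) and /e/ (V4): cluster /lppr/ — the longest permitted-onset suffix is /pr/; onset = /pr/, preceding coda = /lp/.
Between /e/ (V4) and /e/ (V5): cluster /pw/ — /pw/ is itself a permitted onset, so the whole cluster goes right; preceding coda = ∅.
Result: wirw.walw.hwelp.pre.pwepr.
Syllable 2 is /walw/: onset /w/, nucleus /a/, coda /lw/.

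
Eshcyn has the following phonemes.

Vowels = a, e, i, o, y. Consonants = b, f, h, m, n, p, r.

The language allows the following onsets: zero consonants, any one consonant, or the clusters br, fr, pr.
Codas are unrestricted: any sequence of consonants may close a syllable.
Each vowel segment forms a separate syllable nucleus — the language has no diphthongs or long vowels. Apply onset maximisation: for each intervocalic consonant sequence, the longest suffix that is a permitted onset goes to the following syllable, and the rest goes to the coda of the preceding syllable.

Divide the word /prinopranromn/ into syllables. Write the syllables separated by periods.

pri.no.pran.romn

The vowels are i, o, a, o — 4 nuclei, so 4 syllables.
σ1/σ2 boundary: /n/ is a single consonant, so it becomes the next onset.
σ2/σ3 boundary: /pr/ is a licit onset in full, so it all attaches to the next syllable.
σ3/σ4 boundary: /nr/ — longest licit onset from the right is /r/, leaving /n/ as coda.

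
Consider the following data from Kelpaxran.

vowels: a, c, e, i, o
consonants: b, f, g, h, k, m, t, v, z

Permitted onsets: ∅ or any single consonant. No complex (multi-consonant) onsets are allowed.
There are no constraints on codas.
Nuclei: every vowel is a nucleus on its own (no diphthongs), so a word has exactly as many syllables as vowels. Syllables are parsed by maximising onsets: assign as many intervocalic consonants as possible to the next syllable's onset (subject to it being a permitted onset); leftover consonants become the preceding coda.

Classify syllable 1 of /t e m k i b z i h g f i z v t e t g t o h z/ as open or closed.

Nuclei (vowels): e, i, i, i, e, o → 6 syllables.
Between /e/ (V1) and /i/ (V2): /mk/ splits as /m/ + /k/ (/k/ is the longest suffix that is a licit onset).
Between /i/ (V2) and /i/ (V3): cluster /bz/ — the longest permitted-onset suffix is /z/; onset = /z/, preceding coda = /b/.
Between /i/ (V3) and /i/ (V4): /hgf/ — longest licit onset from the right is /f/, leaving /hg/ as coda.
Between /i/ (V4) and /e/ (V5): cluster /zvt/ — the longest permitted-onset suffix is /t/; onset = /t/, preceding coda = /zv/.
Between /e/ (V5) and /o/ (V6): /tgt/; trying suffixes from longest down, /t/ is the first permitted one, so coda /tg/ | onset /t/.
So the parse is tem.kib.zihg.fizv.tetg.tohz.
Syllable 1 is /tem/ with coda /m/, so it is closed.

closed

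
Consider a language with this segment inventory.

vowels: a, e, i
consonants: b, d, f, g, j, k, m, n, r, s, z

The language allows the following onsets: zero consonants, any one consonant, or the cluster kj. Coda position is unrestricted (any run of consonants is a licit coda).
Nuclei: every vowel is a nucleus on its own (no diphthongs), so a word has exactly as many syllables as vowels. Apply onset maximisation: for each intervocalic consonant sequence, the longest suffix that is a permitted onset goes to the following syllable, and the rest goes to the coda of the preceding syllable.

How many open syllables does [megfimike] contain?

Vowels present: e, i, i, e; each is a nucleus, giving 4 syllables.
/e…i/ gap (V1→V2): cluster /gf/ — the longest permitted-onset suffix is /f/; onset = /f/, preceding coda = /g/.
/i…i/ gap (V2→V3): /m/ → onset of the next syllable (single consonants are always licit onsets).
/i…e/ gap (V3→V4): /k/ is a single consonant, so it becomes the next onset.
Syllabification: meg.fi.mi.ke.
Classifying each syllable: /meg/ (closed), /fi/ (open), /mi/ (open), /ke/ (open).
Open syllables: 3.

3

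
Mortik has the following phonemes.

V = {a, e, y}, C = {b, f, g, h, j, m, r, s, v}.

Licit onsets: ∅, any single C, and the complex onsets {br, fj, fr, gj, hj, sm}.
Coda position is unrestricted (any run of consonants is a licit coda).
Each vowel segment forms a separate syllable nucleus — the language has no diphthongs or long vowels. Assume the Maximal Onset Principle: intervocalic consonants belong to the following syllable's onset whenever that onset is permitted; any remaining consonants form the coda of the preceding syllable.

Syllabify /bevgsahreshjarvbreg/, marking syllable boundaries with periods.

Vowels present: e, a, e, a, e; each is a nucleus, giving 5 syllables.
σ1/σ2 boundary: /vgs/ splits as /vg/ + /s/ (/s/ is the longest suffix that is a licit onset).
σ2/σ3 boundary: /hr/ — longest licit onset from the right is /r/, leaving /h/ as coda.
σ3/σ4 boundary: /shj/; trying suffixes from longest down, /hj/ is the first permitted one, so coda /s/ | onset /hj/.
σ4/σ5 boundary: /rvbr/ splits as /rv/ + /br/ (/br/ is the longest suffix that is a licit onset).

bevg.sah.res.hjarv.breg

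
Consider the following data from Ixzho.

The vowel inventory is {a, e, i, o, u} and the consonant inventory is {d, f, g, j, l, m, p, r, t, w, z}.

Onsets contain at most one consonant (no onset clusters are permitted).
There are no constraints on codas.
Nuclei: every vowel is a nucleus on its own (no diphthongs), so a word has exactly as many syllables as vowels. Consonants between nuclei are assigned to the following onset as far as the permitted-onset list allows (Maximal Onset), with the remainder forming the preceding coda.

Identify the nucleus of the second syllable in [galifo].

Nuclei (vowels): a, i, o → 3 syllables.
The second nucleus (vowel 2 from the left) is /i/.

i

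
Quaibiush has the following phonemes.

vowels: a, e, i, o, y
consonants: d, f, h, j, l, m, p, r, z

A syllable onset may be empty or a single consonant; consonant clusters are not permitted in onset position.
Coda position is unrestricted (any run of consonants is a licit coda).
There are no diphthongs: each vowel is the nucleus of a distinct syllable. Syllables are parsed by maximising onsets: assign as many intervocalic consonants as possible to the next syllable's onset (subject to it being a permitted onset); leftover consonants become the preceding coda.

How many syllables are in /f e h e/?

2

Vowels present: e, e; each is a nucleus, giving 2 syllables.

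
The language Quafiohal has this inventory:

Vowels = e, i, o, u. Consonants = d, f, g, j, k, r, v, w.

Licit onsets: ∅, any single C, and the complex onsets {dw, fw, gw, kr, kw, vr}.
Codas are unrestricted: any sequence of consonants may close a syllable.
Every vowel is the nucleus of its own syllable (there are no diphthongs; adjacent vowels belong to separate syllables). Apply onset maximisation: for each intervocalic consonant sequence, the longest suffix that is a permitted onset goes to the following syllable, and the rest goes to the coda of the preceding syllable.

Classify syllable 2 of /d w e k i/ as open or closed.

The vowels are e, i — 2 nuclei, so 2 syllables.
σ1/σ2 boundary: /k/ is a single consonant, so it becomes the next onset.
Putting it together: dwe.ki.
Syllable 2 is /ki/; it ends in its nucleus with no coda, so it is open.

open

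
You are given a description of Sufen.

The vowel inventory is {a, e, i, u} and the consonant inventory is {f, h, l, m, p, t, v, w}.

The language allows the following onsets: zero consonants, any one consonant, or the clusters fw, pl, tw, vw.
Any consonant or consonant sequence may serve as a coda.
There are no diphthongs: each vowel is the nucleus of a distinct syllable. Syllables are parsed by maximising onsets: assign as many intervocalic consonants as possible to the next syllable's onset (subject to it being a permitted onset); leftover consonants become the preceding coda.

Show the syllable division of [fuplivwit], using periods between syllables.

Nuclei (vowels): u, i, i → 3 syllables.
σ1/σ2 boundary: /pl/ — entire cluster is a permitted onset → onset /pl/, coda ∅.
σ2/σ3 boundary: cluster /vw/ — /vw/ is itself a permitted onset, so the whole cluster goes right; preceding coda = ∅.

fu.pli.vwit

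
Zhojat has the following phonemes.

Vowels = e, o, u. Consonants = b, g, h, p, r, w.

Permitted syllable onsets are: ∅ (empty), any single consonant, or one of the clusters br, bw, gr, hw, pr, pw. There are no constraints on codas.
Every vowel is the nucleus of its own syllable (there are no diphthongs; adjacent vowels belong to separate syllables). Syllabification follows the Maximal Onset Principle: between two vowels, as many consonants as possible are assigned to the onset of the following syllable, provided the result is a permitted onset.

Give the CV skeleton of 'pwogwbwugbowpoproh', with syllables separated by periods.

The vowels are o, u, o, o, o — 5 nuclei, so 5 syllables.
/o…u/ gap (V1→V2): cluster /gwbw/ — the longest permitted-onset suffix is /bw/; onset = /bw/, preceding coda = /gw/.
/u…o/ gap (V2→V3): /gb/; trying suffixes from longest down, /b/ is the first permitted one, so coda /g/ | onset /b/.
/o…o/ gap (V3→V4): /wp/; trying suffixes from longest down, /p/ is the first permitted one, so coda /w/ | onset /p/.
/o…o/ gap (V4→V5): /pr/ is a licit onset in full, so it all attaches to the next syllable.
Syllabification: pwogw.bwug.bow.po.proh.
Mapping each syllable to C/V: /pwogw/ → CCVCC, /bwug/ → CCVC, /bow/ → CVC, /po/ → CV, /proh/ → CCVC.

CCVCC.CCVC.CVC.CV.CCVC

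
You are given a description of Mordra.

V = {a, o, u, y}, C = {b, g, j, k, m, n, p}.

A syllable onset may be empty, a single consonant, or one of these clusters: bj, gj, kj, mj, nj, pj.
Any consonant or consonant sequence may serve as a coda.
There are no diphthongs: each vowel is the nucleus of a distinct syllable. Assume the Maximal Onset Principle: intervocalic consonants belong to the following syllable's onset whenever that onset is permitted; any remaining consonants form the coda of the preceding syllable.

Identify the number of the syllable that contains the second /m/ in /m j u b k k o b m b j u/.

2

Vowels present: u, o, u; each is a nucleus, giving 3 syllables.
Between /u/ (V1) and /o/ (V2): cluster /bkk/ — the longest permitted-onset suffix is /k/; onset = /k/, preceding coda = /bk/.
Between /o/ (V2) and /u/ (V3): /bmbj/ — longest licit onset from the right is /bj/, leaving /bm/ as coda.
So the parse is mjubk.kobm.bju.
The second /m/ is in the coda of syllable 2 (/kobm/).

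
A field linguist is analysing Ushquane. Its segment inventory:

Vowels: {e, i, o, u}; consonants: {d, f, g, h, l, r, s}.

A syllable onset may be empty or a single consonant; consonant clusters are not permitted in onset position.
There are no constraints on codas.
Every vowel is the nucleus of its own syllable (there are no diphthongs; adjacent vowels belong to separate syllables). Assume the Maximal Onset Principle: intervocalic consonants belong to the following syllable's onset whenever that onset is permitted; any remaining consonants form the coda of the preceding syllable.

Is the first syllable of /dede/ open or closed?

Vowels present: e, e; each is a nucleus, giving 2 syllables.
V1 /e/ – V2 /e/: just /d/ — single C goes to the following onset.
Putting it together: de.de.
Syllable 1 is /de/; it ends in its nucleus with no coda, so it is open.

open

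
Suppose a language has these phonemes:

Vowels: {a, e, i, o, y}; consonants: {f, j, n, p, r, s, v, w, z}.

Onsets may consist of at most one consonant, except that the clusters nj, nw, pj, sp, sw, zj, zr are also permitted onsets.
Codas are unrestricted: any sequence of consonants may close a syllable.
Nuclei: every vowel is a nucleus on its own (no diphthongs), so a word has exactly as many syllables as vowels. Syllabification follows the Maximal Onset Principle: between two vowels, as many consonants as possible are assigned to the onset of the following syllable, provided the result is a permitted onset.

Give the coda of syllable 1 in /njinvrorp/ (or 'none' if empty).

Vowels present: i, o; each is a nucleus, giving 2 syllables.
Between /i/ (V1) and /o/ (V2): cluster /nvr/ — the longest permitted-onset suffix is /r/; onset = /r/, preceding coda = /nv/.
Putting it together: njinv.rorp.
Syllable 1 is /njinv/: onset /nj/, nucleus /i/, coda /nv/.

nv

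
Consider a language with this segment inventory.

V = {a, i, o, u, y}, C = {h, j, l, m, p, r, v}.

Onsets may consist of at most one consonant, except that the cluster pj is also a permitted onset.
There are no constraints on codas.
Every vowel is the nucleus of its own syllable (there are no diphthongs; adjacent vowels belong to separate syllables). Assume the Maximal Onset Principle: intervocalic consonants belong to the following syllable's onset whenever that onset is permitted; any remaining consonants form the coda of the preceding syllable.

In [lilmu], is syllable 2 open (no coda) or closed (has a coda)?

Nuclei (vowels): i, u → 2 syllables.
σ1/σ2 boundary: cluster /lm/ — the longest permitted-onset suffix is /m/; onset = /m/, preceding coda = /l/.
Putting it together: lil.mu.
Syllable 2 is /mu/; it ends in its nucleus with no coda, so it is open.

open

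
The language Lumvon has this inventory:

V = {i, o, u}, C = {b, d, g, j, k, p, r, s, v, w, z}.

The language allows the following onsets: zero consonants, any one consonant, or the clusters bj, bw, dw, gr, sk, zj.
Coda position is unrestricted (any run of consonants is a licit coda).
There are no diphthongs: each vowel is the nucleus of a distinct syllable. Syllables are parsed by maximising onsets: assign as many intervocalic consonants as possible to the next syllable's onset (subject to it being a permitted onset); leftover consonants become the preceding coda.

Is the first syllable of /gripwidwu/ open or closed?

closed

The vowels are i, i, u — 3 nuclei, so 3 syllables.
/i…i/ gap (V1→V2): /pw/ splits as /p/ + /w/ (/w/ is the longest suffix that is a licit onset).
/i…u/ gap (V2→V3): cluster /dw/ — /dw/ is itself a permitted onset, so the whole cluster goes right; preceding coda = ∅.
Result: grip.wi.dwu.
Syllable 1 is /grip/ with coda /p/, so it is closed.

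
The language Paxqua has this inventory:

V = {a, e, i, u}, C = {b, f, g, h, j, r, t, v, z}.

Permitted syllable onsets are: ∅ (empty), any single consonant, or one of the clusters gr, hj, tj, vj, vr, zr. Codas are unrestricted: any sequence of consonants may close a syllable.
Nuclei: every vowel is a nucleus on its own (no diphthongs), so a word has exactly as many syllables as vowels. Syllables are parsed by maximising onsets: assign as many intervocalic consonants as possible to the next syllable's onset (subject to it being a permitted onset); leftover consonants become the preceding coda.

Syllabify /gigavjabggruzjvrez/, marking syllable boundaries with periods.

gi.ga.vjabg.gruzj.vrez

Vowels present: i, a, a, u, e; each is a nucleus, giving 5 syllables.
σ1/σ2 boundary: /g/ is a single consonant, so it becomes the next onset.
σ2/σ3 boundary: /vj/ — entire cluster is a permitted onset → onset /vj/, coda ∅.
σ3/σ4 boundary: /bggr/; trying suffixes from longest down, /gr/ is the first permitted one, so coda /bg/ | onset /gr/.
σ4/σ5 boundary: /zjvr/; trying suffixes from longest down, /vr/ is the first permitted one, so coda /zj/ | onset /vr/.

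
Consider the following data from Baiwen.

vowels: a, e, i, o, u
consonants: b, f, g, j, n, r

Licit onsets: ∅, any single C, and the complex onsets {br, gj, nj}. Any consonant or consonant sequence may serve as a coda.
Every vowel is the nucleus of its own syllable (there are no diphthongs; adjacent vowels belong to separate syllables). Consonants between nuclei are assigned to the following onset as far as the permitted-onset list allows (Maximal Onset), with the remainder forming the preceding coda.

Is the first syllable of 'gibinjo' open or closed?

open

Vowels present: i, i, o; each is a nucleus, giving 3 syllables.
σ1/σ2 boundary: just /b/ — single C goes to the following onset.
σ2/σ3 boundary: cluster /nj/ — /nj/ is itself a permitted onset, so the whole cluster goes right; preceding coda = ∅.
Putting it together: gi.bi.njo.
Syllable 1 is /gi/; it ends in its nucleus with no coda, so it is open.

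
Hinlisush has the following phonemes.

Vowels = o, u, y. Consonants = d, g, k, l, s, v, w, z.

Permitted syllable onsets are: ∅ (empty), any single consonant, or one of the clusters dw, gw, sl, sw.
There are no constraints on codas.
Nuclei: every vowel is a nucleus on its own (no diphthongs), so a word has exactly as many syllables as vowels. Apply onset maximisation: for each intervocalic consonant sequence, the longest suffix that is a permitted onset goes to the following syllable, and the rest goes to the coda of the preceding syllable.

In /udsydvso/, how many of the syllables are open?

Vowels present: u, y, o; each is a nucleus, giving 3 syllables.
/u…y/ gap (V1→V2): /ds/; trying suffixes from longest down, /s/ is the first permitted one, so coda /d/ | onset /s/.
/y…o/ gap (V2→V3): /dvs/ — longest licit onset from the right is /s/, leaving /dv/ as coda.
So the parse is ud.sydv.so.
Classifying each syllable: /ud/ (closed), /sydv/ (closed), /so/ (open).
Open syllables: 1.

1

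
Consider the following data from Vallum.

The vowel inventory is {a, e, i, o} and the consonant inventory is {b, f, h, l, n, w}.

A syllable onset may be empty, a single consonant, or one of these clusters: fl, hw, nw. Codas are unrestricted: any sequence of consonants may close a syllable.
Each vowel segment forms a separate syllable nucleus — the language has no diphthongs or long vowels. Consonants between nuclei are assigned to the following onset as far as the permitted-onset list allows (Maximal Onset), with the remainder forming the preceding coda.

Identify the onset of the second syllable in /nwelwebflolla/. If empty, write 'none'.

w

The vowels are e, e, o, a — 4 nuclei, so 4 syllables.
/e…e/ gap (V1→V2): cluster /lw/ — the longest permitted-onset suffix is /w/; onset = /w/, preceding coda = /l/.
/e…o/ gap (V2→V3): cluster /bfl/ — the longest permitted-onset suffix is /fl/; onset = /fl/, preceding coda = /b/.
/o…a/ gap (V3→V4): /ll/ — longest licit onset from the right is /l/, leaving /l/ as coda.
So the parse is nwel.web.flol.la.
Syllable 2 is /web/: onset /w/, nucleus /e/, coda /b/.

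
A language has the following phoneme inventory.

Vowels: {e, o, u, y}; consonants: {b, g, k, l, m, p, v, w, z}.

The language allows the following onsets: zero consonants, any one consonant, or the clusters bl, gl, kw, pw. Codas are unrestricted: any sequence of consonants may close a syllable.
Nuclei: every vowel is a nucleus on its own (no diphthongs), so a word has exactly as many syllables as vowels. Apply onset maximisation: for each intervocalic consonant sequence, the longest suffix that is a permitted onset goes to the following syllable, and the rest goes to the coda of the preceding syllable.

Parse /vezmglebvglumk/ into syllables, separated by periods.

Nuclei (vowels): e, e, u → 3 syllables.
V1 /e/ – V2 /e/: /zmgl/ — longest licit onset from the right is /gl/, leaving /zm/ as coda.
V2 /e/ – V3 /u/: cluster /bvgl/ — the longest permitted-onset suffix is /gl/; onset = /gl/, preceding coda = /bv/.

vezm.glebv.glumk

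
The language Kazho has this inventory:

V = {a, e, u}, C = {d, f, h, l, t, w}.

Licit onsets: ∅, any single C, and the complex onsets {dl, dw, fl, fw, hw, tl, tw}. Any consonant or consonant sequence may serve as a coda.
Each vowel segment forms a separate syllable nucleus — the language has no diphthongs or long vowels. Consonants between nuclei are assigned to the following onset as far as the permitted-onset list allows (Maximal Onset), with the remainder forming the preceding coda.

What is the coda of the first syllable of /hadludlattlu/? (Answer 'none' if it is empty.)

none

The vowels are a, u, a, u — 4 nuclei, so 4 syllables.
/a…u/ gap (V1→V2): /dl/ is a licit onset in full, so it all attaches to the next syllable.
/u…a/ gap (V2→V3): /dl/ is a licit onset in full, so it all attaches to the next syllable.
/a…u/ gap (V3→V4): /ttl/; trying suffixes from longest down, /tl/ is the first permitted one, so coda /t/ | onset /tl/.
So the parse is ha.dlu.dlat.tlu.
Syllable 1 is /ha/: onset /h/, nucleus /a/, coda ∅.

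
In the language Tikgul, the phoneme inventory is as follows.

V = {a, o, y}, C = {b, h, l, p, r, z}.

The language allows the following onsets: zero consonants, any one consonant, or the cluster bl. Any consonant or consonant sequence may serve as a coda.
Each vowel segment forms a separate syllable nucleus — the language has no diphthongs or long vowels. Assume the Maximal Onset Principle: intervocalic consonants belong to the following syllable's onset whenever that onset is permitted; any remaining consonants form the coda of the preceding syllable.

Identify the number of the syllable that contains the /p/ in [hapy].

Nuclei (vowels): a, y → 2 syllables.
Between /a/ (V1) and /y/ (V2): just /p/ — single C goes to the following onset.
So the parse is ha.py.
The /p/ is in the onset of syllable 2 (/py/).

2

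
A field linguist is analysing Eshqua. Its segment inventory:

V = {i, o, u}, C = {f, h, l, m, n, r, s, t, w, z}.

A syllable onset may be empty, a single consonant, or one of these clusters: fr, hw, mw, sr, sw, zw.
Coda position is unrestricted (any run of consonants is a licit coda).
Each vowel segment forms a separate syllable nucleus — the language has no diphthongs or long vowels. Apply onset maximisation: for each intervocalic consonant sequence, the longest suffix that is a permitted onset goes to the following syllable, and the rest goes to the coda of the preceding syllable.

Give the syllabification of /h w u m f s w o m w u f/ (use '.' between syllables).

Nuclei (vowels): u, o, u → 3 syllables.
σ1/σ2 boundary: /mfsw/ splits as /mf/ + /sw/ (/sw/ is the longest suffix that is a licit onset).
σ2/σ3 boundary: cluster /mw/ — /mw/ is itself a permitted onset, so the whole cluster goes right; preceding coda = ∅.

hwumf.swo.mwuf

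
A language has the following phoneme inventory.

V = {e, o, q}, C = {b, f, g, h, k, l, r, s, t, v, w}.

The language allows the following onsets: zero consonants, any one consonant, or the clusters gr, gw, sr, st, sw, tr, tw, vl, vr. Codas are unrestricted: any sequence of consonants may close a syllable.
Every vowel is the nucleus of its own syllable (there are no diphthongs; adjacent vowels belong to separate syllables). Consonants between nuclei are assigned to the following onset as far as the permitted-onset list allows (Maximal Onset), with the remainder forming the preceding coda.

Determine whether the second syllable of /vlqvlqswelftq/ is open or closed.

open

Nuclei (vowels): q, q, e, q → 4 syllables.
/q…q/ gap (V1→V2): /vl/ — entire cluster is a permitted onset → onset /vl/, coda ∅.
/q…e/ gap (V2→V3): /sw/ — entire cluster is a permitted onset → onset /sw/, coda ∅.
/e…q/ gap (V3→V4): cluster /lft/ — the longest permitted-onset suffix is /t/; onset = /t/, preceding coda = /lf/.
So the parse is vlq.vlq.swelf.tq.
Syllable 2 is /vlq/; it ends in its nucleus with no coda, so it is open.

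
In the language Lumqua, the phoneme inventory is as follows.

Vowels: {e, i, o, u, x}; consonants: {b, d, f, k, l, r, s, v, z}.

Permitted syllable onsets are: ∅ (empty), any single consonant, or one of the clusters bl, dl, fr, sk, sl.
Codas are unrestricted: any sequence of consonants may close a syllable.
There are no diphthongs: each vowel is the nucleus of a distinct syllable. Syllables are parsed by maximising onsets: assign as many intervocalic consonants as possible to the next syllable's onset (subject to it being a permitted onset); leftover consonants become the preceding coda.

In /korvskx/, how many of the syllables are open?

Nuclei (vowels): o, x → 2 syllables.
Between /o/ (V1) and /x/ (V2): /rvsk/ splits as /rv/ + /sk/ (/sk/ is the longest suffix that is a licit onset).
Result: korv.skx.
Classifying each syllable: /korv/ (closed), /skx/ (open).
Open syllables: 1.

1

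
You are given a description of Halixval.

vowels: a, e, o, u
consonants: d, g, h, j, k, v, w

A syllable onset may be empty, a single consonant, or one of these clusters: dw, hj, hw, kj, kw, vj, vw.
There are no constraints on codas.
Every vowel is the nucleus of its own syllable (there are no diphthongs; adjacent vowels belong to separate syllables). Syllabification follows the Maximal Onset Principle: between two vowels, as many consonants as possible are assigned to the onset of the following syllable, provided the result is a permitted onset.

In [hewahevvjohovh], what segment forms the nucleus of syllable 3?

The vowels are e, a, e, o, o — 5 nuclei, so 5 syllables.
The third nucleus (vowel 3 from the left) is /e/.

e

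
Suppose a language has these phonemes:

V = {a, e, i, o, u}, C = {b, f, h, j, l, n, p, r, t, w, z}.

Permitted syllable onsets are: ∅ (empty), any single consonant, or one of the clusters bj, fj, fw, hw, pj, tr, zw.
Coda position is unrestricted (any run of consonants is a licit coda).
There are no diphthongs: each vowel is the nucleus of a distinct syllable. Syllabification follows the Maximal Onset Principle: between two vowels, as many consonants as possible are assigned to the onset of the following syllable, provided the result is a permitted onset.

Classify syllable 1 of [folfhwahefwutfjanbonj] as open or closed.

closed

The vowels are o, a, e, u, a, o — 6 nuclei, so 6 syllables.
Between /o/ (V1) and /a/ (V2): /lfhw/; trying suffixes from longest down, /hw/ is the first permitted one, so coda /lf/ | onset /hw/.
Between /a/ (V2) and /e/ (V3): /h/ is a single consonant, so it becomes the next onset.
Between /e/ (V3) and /u/ (V4): /fw/ — entire cluster is a permitted onset → onset /fw/, coda ∅.
Between /u/ (V4) and /a/ (V5): /tfj/ splits as /t/ + /fj/ (/fj/ is the longest suffix that is a licit onset).
Between /a/ (V5) and /o/ (V6): cluster /nb/ — the longest permitted-onset suffix is /b/; onset = /b/, preceding coda = /n/.
Result: folf.hwa.he.fwut.fjan.bonj.
Syllable 1 is /folf/ with coda /lf/, so it is closed.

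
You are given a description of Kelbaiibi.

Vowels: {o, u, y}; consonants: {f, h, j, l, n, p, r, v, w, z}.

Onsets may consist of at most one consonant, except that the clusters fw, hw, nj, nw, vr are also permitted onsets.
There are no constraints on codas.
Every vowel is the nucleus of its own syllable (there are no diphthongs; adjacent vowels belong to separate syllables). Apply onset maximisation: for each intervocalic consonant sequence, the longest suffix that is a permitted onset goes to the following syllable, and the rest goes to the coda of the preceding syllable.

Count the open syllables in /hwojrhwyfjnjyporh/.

The vowels are o, y, y, o — 4 nuclei, so 4 syllables.
/o…y/ gap (V1→V2): /jrhw/ — longest licit onset from the right is /hw/, leaving /jr/ as coda.
/y…y/ gap (V2→V3): /fjnj/ splits as /fj/ + /nj/ (/nj/ is the longest suffix that is a licit onset).
/y…o/ gap (V3→V4): /p/ is a single consonant, so it becomes the next onset.
Syllabification: hwojr.hwyfj.njy.porh.
Classifying each syllable: /hwojr/ (closed), /hwyfj/ (closed), /njy/ (open), /porh/ (closed).
Open syllables: 1.

1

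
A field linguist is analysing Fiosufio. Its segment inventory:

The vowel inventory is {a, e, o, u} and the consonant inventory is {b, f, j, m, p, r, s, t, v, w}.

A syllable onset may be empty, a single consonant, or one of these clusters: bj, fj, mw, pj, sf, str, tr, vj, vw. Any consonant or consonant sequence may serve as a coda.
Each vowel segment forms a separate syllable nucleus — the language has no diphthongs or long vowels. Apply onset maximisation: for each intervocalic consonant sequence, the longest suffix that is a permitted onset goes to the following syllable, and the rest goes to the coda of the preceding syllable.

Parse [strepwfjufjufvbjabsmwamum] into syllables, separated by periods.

strepw.fju.fjufv.bjabs.mwa.mum

Vowels present: e, u, u, a, a, u; each is a nucleus, giving 6 syllables.
σ1/σ2 boundary: /pwfj/ splits as /pw/ + /fj/ (/fj/ is the longest suffix that is a licit onset).
σ2/σ3 boundary: /fj/ — entire cluster is a permitted onset → onset /fj/, coda ∅.
σ3/σ4 boundary: /fvbj/; trying suffixes from longest down, /bj/ is the first permitted one, so coda /fv/ | onset /bj/.
σ4/σ5 boundary: /bsmw/; trying suffixes from longest down, /mw/ is the first permitted one, so coda /bs/ | onset /mw/.
σ5/σ6 boundary: /m/ is a single consonant, so it becomes the next onset.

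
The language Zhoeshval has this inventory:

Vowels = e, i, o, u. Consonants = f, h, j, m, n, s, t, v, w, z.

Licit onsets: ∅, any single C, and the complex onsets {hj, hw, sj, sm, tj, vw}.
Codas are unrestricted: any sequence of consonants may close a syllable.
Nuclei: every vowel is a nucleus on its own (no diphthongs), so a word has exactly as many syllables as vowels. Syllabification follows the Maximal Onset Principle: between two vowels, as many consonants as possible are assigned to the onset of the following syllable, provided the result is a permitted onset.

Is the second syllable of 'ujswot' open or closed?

The vowels are u, o — 2 nuclei, so 2 syllables.
V1 /u/ – V2 /o/: /jsw/; trying suffixes from longest down, /w/ is the first permitted one, so coda /js/ | onset /w/.
Putting it together: ujs.wot.
Syllable 2 is /wot/ with coda /t/, so it is closed.

closed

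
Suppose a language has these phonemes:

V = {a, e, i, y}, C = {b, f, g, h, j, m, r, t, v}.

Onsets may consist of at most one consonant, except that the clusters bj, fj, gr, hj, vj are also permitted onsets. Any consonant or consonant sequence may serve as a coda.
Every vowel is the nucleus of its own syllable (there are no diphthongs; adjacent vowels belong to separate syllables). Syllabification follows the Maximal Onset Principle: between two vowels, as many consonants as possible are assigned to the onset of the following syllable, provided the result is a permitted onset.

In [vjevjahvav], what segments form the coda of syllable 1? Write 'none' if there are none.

none

The vowels are e, a, a — 3 nuclei, so 3 syllables.
Between /e/ (V1) and /a/ (V2): cluster /vj/ — /vj/ is itself a permitted onset, so the whole cluster goes right; preceding coda = ∅.
Between /a/ (V2) and /a/ (V3): /hv/; trying suffixes from longest down, /v/ is the first permitted one, so coda /h/ | onset /v/.
Putting it together: vje.vjah.vav.
Syllable 1 is /vje/: onset /vj/, nucleus /e/, coda ∅.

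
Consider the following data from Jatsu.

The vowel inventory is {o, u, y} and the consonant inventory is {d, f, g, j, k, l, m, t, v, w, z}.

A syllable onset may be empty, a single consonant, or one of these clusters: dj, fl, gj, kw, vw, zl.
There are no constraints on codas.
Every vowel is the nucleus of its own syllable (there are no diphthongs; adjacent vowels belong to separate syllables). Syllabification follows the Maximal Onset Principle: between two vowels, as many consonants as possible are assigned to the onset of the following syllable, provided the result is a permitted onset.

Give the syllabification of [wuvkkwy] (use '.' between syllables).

wuvk.kwy

The vowels are u, y — 2 nuclei, so 2 syllables.
Between /u/ (V1) and /y/ (V2): /vkkw/; trying suffixes from longest down, /kw/ is the first permitted one, so coda /vk/ | onset /kw/.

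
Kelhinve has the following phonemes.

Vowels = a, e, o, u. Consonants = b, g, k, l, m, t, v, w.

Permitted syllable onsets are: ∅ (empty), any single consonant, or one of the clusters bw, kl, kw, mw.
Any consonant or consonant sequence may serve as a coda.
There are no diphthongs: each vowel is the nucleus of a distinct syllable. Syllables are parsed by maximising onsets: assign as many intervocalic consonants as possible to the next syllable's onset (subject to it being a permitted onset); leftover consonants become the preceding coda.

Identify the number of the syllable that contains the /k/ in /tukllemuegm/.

1

The vowels are u, e, u, e — 4 nuclei, so 4 syllables.
σ1/σ2 boundary: /kll/ splits as /kl/ + /l/ (/l/ is the longest suffix that is a licit onset).
σ2/σ3 boundary: just /m/ — single C goes to the following onset.
σ3/σ4 boundary: nothing intervenes; syllable break is V.V.
Result: tukl.le.mu.egm.
The /k/ is in the coda of syllable 1 (/tukl/).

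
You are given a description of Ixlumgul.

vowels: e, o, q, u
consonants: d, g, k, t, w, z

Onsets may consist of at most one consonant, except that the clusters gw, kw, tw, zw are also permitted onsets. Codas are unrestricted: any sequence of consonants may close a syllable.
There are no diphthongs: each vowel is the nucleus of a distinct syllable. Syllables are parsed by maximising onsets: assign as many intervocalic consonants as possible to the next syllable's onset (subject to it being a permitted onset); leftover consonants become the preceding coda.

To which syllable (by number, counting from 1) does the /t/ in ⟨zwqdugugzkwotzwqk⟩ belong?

4

Nuclei (vowels): q, u, u, o, q → 5 syllables.
V1 /q/ – V2 /u/: /d/ → onset of the next syllable (single consonants are always licit onsets).
V2 /u/ – V3 /u/: /g/ is a single consonant, so it becomes the next onset.
V3 /u/ – V4 /o/: cluster /gzkw/ — the longest permitted-onset suffix is /kw/; onset = /kw/, preceding coda = /gz/.
V4 /o/ – V5 /q/: /tzw/ — longest licit onset from the right is /zw/, leaving /t/ as coda.
So the parse is zwq.du.gugz.kwot.zwqk.
The /t/ is in the coda of syllable 4 (/kwot/).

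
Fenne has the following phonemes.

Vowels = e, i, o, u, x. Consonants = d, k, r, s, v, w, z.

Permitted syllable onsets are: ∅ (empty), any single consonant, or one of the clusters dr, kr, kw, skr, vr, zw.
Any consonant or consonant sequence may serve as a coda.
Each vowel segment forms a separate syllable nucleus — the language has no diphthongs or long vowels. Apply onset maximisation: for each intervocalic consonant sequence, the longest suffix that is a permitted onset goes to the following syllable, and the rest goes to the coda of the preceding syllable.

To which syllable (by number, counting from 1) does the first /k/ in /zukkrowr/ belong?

1

Vowels present: u, o; each is a nucleus, giving 2 syllables.
/u…o/ gap (V1→V2): /kkr/ — longest licit onset from the right is /kr/, leaving /k/ as coda.
Putting it together: zuk.krowr.
The first /k/ is in the coda of syllable 1 (/zuk/).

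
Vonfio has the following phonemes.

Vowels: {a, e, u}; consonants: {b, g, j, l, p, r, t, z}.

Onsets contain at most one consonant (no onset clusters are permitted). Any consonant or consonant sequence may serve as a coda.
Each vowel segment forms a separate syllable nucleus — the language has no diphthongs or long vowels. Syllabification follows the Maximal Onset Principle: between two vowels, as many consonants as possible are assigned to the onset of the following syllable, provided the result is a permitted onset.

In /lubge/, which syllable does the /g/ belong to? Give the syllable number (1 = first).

2

Nuclei (vowels): u, e → 2 syllables.
V1 /u/ – V2 /e/: /bg/; trying suffixes from longest down, /g/ is the first permitted one, so coda /b/ | onset /g/.
Putting it together: lub.ge.
The /g/ is in the onset of syllable 2 (/ge/).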